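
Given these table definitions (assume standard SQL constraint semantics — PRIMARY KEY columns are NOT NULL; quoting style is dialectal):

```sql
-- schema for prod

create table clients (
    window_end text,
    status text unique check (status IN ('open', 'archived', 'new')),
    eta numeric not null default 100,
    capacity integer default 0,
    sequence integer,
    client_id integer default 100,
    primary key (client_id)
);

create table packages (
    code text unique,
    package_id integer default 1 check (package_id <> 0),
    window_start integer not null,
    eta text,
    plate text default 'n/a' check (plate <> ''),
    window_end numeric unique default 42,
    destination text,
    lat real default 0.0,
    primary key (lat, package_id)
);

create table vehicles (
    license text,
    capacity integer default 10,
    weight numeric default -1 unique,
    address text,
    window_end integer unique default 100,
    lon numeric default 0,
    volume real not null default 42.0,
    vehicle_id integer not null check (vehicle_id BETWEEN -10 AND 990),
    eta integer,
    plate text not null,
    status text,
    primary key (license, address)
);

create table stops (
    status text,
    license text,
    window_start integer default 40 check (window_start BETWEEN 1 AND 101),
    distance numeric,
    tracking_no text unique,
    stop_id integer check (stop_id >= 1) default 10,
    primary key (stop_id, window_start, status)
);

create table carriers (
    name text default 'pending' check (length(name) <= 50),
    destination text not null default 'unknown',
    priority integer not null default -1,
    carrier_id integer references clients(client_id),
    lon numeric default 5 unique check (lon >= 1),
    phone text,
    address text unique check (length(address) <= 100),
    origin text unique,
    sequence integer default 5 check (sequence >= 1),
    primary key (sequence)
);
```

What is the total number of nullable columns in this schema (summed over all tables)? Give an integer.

clients: 4 nullable (window_end, status, capacity, sequence — PK (client_id) and explicit NOT NULL columns excluded).
packages: 5 nullable (code, eta, plate, window_end, destination — PK (lat, package_id) and explicit NOT NULL columns excluded).
vehicles: 6 nullable (capacity, weight, window_end, lon, eta, status — PK (license, address) and explicit NOT NULL columns excluded).
stops: 3 nullable (license, distance, tracking_no — PK (stop_id, window_start, status) and explicit NOT NULL columns excluded).
carriers: 6 nullable (name, carrier_id, lon, phone, address, origin — PK (sequence) and explicit NOT NULL columns excluded).
Total: 4 + 5 + 6 + 3 + 6 = 24.

24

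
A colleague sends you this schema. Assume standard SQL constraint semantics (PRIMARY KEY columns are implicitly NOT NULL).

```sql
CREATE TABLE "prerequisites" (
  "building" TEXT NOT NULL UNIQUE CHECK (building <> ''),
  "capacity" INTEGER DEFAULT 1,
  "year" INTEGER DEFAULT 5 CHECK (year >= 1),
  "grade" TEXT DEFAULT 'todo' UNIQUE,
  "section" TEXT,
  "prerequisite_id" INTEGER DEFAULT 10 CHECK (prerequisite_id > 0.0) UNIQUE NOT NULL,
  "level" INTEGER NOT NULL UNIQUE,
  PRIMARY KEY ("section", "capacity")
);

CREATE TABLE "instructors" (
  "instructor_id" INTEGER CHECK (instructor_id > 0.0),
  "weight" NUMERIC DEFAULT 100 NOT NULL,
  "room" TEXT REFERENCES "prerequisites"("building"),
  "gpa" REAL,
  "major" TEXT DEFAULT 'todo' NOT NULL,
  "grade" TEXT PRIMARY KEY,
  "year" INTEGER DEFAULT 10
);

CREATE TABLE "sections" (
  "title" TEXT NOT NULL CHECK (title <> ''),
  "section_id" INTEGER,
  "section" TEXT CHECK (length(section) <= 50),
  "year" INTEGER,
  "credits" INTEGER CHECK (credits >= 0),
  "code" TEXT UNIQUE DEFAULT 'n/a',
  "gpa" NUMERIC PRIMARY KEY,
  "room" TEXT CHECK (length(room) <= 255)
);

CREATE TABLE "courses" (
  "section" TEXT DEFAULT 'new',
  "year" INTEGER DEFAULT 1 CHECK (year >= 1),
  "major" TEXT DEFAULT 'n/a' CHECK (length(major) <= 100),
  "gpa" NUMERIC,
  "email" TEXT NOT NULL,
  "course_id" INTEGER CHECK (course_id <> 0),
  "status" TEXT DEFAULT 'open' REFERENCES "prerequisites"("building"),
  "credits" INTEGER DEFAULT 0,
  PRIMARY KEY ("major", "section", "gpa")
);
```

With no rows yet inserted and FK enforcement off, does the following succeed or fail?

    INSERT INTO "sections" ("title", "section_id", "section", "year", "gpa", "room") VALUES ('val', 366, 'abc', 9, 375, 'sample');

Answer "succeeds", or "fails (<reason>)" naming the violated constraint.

NOT NULL columns: gpa is supplied; title is supplied.
CHECK constraints: 'val' satisfies (title <> ''); 'abc' satisfies (length(section) <= 50); 'sample' satisfies (length(room) <= 255).
No constraint is violated.

succeeds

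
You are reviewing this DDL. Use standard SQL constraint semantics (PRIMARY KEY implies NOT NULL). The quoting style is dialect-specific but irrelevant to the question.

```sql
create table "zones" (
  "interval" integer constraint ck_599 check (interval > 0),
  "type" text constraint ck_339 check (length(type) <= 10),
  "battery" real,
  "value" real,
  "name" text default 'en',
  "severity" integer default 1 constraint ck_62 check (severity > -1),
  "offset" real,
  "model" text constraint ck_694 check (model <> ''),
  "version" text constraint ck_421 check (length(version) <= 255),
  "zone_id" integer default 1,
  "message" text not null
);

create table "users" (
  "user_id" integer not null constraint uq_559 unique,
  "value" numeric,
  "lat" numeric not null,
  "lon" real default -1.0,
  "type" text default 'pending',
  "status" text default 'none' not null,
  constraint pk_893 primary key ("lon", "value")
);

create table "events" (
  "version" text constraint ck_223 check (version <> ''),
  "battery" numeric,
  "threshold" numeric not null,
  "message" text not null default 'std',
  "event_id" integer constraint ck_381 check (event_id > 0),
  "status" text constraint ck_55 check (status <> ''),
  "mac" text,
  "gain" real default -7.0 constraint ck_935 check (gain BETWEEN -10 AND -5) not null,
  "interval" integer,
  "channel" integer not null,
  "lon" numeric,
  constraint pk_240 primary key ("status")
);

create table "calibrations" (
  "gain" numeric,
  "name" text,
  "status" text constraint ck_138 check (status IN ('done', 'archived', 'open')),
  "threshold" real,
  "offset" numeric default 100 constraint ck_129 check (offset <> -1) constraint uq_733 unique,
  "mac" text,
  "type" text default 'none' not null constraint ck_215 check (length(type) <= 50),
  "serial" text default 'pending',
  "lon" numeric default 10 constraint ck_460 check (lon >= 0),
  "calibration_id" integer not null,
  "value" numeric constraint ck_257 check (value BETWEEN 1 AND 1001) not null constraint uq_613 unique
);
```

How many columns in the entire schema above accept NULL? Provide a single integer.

25

zones: 10 nullable (interval, type, battery, value, name, severity, offset, model, version, zone_id — PK none and explicit NOT NULL columns excluded).
users: 1 nullable (type — PK (lon, value) and explicit NOT NULL columns excluded).
events: 6 nullable (version, battery, event_id, mac, interval, lon — PK (status) and explicit NOT NULL columns excluded).
calibrations: 8 nullable (gain, name, status, threshold, offset, mac, serial, lon — PK none and explicit NOT NULL columns excluded).
Total: 10 + 1 + 6 + 8 = 25.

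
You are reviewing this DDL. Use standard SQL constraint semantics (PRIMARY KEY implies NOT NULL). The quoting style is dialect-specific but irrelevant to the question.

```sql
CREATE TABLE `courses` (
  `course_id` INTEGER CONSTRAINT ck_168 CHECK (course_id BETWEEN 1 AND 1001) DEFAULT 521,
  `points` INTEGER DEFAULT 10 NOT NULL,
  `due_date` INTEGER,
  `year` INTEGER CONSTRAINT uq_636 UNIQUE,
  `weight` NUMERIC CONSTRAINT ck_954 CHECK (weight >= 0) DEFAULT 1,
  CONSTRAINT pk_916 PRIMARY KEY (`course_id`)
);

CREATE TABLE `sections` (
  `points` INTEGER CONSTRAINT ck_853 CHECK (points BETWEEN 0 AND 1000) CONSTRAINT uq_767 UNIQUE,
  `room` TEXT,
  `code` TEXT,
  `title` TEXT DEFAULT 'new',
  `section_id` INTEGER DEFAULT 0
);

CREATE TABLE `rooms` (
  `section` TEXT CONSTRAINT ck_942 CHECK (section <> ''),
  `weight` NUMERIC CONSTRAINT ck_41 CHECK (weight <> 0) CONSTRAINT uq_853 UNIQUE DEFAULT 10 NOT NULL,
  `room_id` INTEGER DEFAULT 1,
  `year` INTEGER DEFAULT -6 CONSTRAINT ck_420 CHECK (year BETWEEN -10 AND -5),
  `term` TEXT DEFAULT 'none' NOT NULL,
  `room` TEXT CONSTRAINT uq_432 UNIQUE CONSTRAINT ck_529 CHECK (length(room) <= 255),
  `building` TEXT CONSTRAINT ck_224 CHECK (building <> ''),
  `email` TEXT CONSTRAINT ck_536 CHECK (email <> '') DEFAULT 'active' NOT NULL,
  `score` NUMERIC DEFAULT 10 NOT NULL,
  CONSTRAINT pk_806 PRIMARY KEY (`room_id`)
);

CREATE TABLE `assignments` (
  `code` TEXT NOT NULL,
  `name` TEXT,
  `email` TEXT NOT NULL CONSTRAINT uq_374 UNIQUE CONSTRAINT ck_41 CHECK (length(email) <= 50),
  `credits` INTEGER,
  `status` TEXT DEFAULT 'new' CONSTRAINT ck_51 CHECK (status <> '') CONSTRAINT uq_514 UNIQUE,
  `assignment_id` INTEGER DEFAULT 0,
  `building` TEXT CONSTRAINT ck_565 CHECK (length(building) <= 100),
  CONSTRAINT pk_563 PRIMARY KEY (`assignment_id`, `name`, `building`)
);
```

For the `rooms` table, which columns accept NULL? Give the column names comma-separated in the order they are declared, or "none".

- section: CHECK does not forbid NULL (a CHECK constraint passes when its expression is NULL) → nullable.
- weight: declared NOT NULL → not nullable.
- room_id: part of the PRIMARY KEY, which implies NOT NULL → not nullable.
- year: CHECK does not forbid NULL (a CHECK constraint passes when its expression is NULL) → nullable.
- term: declared NOT NULL → not nullable.
- room: CHECK does not forbid NULL (a CHECK constraint passes when its expression is NULL) → nullable.
- building: CHECK does not forbid NULL (a CHECK constraint passes when its expression is NULL) → nullable.
- email: declared NOT NULL → not nullable.
- score: declared NOT NULL → not nullable.

section, year, room, building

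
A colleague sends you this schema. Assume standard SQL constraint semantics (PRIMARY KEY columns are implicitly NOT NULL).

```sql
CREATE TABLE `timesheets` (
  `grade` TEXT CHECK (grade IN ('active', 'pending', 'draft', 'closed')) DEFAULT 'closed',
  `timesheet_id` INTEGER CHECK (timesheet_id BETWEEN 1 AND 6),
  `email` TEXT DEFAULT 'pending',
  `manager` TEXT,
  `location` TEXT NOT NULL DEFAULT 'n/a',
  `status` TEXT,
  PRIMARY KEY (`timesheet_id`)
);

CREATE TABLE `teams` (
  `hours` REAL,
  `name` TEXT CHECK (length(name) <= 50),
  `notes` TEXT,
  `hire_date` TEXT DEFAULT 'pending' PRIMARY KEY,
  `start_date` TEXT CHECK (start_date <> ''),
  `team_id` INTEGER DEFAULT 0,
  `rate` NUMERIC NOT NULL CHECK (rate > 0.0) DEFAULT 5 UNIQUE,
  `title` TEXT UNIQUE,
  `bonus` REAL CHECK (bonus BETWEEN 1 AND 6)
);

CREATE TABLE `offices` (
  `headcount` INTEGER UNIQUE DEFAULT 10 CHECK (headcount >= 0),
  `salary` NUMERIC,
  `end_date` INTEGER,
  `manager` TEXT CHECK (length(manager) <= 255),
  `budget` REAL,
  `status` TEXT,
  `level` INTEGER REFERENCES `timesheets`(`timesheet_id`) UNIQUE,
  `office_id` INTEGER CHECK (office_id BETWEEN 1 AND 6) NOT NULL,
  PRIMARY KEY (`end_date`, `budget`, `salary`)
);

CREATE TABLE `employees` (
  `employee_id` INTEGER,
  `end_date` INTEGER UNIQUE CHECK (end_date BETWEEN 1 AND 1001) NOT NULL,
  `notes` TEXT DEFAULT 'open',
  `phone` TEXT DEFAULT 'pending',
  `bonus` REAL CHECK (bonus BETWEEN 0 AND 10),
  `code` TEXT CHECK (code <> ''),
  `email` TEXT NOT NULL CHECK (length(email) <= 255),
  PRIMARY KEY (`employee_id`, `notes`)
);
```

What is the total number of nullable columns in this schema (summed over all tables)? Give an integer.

timesheets: 4 nullable (grade, email, manager, status — PK (timesheet_id) and explicit NOT NULL columns excluded).
teams: 7 nullable (hours, name, notes, start_date, team_id, title, bonus — PK (hire_date) and explicit NOT NULL columns excluded).
offices: 4 nullable (headcount, manager, status, level — PK (end_date, budget, salary) and explicit NOT NULL columns excluded).
employees: 3 nullable (phone, bonus, code — PK (employee_id, notes) and explicit NOT NULL columns excluded).
Total: 4 + 7 + 4 + 3 = 18.

18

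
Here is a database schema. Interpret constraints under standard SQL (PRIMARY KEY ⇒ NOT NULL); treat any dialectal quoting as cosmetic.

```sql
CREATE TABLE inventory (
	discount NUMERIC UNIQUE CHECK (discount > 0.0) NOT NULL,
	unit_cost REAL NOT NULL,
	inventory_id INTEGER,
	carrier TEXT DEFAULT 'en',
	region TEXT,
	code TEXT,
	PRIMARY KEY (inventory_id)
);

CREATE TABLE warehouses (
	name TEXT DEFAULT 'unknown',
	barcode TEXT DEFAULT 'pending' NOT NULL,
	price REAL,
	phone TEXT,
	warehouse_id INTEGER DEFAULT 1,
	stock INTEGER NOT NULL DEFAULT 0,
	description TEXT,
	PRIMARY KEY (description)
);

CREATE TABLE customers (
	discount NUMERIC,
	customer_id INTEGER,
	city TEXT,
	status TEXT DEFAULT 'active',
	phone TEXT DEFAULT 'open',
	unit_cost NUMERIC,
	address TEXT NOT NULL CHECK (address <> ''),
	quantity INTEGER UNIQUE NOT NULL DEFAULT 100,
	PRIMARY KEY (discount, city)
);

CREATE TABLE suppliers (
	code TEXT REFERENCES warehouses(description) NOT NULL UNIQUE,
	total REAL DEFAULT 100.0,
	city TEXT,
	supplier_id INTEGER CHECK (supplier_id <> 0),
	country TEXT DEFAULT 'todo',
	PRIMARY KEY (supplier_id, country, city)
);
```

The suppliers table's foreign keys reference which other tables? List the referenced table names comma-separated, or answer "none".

warehouses

- code REFERENCES warehouses(description).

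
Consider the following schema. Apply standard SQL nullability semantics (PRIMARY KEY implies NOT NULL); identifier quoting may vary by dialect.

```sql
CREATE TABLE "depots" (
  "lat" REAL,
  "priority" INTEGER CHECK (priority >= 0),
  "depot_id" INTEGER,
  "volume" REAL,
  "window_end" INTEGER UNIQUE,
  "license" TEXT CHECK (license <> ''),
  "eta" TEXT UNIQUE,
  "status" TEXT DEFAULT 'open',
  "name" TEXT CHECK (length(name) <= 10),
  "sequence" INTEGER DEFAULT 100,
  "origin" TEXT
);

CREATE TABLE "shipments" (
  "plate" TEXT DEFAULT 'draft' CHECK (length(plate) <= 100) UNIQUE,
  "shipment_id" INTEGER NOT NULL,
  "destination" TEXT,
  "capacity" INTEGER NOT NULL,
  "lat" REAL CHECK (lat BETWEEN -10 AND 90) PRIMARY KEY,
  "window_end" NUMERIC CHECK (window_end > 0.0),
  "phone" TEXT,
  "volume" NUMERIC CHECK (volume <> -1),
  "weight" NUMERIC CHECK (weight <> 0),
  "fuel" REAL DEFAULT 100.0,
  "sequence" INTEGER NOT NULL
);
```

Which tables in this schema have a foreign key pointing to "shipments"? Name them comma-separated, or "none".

none

No REFERENCES clause anywhere in the schema names shipments.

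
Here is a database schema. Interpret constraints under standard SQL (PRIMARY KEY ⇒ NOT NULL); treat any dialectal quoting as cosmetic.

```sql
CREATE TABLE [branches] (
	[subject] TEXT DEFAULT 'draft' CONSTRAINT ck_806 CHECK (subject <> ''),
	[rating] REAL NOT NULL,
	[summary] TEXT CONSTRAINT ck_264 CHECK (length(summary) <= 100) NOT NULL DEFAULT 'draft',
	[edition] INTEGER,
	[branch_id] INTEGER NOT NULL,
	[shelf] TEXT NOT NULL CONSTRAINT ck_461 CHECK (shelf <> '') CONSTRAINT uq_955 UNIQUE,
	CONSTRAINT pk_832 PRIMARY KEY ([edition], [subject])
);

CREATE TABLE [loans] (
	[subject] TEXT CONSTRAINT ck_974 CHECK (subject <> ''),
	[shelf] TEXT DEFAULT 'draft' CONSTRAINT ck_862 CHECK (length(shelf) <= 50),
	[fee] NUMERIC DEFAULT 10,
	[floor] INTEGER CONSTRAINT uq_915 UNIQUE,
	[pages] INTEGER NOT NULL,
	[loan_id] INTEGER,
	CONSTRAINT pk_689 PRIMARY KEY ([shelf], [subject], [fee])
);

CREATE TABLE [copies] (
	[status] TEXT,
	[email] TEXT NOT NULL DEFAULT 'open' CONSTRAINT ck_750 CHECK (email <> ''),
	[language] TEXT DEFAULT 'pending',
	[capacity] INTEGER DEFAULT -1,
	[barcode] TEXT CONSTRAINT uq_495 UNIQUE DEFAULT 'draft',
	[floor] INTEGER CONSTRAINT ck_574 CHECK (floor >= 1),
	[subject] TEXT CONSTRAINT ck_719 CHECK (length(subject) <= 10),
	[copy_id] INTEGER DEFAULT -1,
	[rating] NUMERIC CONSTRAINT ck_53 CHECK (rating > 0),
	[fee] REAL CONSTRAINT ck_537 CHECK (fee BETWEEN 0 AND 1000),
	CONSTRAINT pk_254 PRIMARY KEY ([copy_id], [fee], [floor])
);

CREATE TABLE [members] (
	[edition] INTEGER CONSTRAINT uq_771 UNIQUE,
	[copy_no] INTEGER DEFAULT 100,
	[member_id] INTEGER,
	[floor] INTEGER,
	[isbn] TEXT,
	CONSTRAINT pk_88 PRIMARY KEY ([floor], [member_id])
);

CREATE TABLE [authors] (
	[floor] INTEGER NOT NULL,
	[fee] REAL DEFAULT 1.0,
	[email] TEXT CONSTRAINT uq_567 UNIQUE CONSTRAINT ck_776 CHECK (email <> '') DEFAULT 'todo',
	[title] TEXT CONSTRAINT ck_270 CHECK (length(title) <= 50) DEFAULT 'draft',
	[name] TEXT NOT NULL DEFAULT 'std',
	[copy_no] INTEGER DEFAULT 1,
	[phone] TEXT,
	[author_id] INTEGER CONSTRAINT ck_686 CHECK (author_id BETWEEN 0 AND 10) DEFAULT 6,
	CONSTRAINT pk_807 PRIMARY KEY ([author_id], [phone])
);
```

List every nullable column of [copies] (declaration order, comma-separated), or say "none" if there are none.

status, language, capacity, barcode, subject, rating

- status: no NOT NULL constraint applies → nullable.
- email: declared NOT NULL → not nullable.
- language: DEFAULT only fills an omitted column; an explicit NULL is still allowed → nullable.
- capacity: DEFAULT only fills an omitted column; an explicit NULL is still allowed → nullable.
- barcode: UNIQUE does not imply NOT NULL → nullable.
- floor: part of the PRIMARY KEY, which implies NOT NULL → not nullable.
- subject: CHECK does not forbid NULL (a CHECK constraint passes when its expression is NULL) → nullable.
- copy_id: part of the PRIMARY KEY, which implies NOT NULL → not nullable.
- rating: CHECK does not forbid NULL (a CHECK constraint passes when its expression is NULL) → nullable.
- fee: part of the PRIMARY KEY, which implies NOT NULL → not nullable.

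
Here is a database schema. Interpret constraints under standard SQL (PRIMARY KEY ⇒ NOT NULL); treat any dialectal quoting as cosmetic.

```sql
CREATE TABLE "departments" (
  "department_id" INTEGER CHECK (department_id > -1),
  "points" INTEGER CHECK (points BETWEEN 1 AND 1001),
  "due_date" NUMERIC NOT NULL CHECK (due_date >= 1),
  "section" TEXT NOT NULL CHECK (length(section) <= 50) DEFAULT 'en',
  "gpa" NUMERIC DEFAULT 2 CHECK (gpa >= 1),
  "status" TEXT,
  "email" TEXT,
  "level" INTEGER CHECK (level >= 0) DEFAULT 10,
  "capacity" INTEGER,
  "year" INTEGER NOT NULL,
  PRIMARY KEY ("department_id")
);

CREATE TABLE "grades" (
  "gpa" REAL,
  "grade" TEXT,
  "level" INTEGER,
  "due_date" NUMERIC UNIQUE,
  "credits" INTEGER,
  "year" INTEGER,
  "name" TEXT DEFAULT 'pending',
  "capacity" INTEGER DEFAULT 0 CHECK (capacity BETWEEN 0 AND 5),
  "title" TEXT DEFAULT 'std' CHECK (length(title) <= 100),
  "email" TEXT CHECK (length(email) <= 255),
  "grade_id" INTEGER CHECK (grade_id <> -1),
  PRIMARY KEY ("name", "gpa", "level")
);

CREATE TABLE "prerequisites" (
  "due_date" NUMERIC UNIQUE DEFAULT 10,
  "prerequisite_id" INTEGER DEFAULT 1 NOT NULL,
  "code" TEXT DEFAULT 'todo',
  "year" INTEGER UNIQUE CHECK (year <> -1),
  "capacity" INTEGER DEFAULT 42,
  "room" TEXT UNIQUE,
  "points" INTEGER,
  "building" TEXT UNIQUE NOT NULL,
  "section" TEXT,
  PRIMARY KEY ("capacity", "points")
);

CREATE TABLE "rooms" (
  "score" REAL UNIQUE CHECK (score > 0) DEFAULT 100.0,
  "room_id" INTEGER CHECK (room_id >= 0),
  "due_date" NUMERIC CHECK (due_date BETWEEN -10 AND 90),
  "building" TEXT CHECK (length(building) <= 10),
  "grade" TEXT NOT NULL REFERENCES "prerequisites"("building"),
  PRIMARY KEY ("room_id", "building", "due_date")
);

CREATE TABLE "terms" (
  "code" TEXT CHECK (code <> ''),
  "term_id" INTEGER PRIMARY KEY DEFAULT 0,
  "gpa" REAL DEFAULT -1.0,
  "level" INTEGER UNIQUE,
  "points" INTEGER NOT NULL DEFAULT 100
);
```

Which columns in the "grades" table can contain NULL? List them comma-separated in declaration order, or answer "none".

grade, due_date, credits, year, capacity, title, email, grade_id

- gpa: part of the PRIMARY KEY, which implies NOT NULL → not nullable.
- grade: no NOT NULL constraint applies → nullable.
- level: part of the PRIMARY KEY, which implies NOT NULL → not nullable.
- due_date: UNIQUE does not imply NOT NULL → nullable.
- credits: no NOT NULL constraint applies → nullable.
- year: no NOT NULL constraint applies → nullable.
- name: part of the PRIMARY KEY, which implies NOT NULL → not nullable.
- capacity: CHECK does not forbid NULL (a CHECK constraint passes when its expression is NULL) → nullable.
- title: CHECK does not forbid NULL (a CHECK constraint passes when its expression is NULL) → nullable.
- email: CHECK does not forbid NULL (a CHECK constraint passes when its expression is NULL) → nullable.
- grade_id: CHECK does not forbid NULL (a CHECK constraint passes when its expression is NULL) → nullable.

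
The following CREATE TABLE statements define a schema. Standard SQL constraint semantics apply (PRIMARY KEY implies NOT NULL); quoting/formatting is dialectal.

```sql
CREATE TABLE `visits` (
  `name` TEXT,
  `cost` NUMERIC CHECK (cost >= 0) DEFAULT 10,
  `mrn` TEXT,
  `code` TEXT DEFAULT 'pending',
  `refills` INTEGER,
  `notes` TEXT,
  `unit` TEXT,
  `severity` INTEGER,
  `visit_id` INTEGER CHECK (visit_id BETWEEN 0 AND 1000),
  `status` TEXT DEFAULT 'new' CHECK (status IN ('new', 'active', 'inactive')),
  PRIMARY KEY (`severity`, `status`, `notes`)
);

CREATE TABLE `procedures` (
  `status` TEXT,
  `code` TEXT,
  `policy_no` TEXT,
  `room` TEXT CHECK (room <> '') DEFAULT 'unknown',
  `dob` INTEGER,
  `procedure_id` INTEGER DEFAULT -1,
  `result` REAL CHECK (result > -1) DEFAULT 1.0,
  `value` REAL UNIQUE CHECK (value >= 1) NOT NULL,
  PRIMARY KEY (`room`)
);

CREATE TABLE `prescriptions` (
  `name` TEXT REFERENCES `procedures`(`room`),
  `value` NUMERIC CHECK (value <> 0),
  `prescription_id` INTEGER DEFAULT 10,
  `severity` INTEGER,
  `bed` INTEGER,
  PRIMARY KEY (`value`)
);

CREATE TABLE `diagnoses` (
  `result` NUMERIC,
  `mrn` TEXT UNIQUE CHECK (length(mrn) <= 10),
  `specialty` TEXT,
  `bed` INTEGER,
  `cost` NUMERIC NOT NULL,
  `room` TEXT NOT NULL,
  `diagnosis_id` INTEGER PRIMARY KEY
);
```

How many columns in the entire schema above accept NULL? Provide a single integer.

visits: 7 nullable (name, cost, mrn, code, refills, unit, visit_id — PK (severity, status, notes) and explicit NOT NULL columns excluded).
procedures: 6 nullable (status, code, policy_no, dob, procedure_id, result — PK (room) and explicit NOT NULL columns excluded).
prescriptions: 4 nullable (name, prescription_id, severity, bed — PK (value) and explicit NOT NULL columns excluded).
diagnoses: 4 nullable (result, mrn, specialty, bed — PK (diagnosis_id) and explicit NOT NULL columns excluded).
Total: 7 + 6 + 4 + 4 = 21.

21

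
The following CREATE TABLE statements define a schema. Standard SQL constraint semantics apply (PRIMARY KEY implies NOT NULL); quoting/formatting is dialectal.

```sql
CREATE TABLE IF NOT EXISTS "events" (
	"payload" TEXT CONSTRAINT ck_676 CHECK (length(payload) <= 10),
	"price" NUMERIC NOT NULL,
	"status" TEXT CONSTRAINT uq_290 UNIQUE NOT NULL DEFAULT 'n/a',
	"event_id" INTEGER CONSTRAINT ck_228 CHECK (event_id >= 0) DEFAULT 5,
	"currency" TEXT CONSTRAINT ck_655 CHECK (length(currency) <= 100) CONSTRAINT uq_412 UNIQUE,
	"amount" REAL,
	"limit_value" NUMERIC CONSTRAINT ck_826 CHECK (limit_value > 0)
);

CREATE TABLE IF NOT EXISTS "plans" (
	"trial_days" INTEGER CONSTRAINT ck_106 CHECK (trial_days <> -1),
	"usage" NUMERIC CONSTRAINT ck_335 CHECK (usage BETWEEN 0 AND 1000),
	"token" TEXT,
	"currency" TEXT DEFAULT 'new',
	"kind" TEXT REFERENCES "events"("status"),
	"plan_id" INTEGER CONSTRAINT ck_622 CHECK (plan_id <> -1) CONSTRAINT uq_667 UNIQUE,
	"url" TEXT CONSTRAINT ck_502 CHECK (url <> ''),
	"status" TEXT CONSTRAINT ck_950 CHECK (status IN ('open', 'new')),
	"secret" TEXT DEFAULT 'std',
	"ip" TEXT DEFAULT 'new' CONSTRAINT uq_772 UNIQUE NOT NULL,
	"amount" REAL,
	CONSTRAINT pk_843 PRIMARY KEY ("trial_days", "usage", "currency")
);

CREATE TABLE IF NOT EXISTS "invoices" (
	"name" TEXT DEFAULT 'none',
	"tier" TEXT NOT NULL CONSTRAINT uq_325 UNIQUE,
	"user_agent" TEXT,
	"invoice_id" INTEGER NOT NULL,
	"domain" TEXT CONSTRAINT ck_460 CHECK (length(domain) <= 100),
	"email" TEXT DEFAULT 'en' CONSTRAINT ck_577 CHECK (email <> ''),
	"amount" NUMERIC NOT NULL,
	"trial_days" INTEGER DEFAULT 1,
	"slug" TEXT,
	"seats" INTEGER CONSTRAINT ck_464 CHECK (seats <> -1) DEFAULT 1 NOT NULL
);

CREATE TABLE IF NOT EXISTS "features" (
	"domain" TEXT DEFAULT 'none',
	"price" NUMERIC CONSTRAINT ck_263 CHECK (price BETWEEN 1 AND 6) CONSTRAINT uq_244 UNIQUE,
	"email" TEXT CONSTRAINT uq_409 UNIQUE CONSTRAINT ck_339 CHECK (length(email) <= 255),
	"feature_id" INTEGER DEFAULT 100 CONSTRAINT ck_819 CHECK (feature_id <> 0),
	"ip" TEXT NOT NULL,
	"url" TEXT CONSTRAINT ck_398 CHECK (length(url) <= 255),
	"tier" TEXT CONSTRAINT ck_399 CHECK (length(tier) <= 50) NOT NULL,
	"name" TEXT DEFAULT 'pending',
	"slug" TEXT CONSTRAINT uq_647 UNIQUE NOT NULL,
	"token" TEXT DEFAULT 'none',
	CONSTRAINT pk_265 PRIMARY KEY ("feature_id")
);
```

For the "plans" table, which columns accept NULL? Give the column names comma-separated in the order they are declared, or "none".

token, kind, plan_id, url, status, secret, amount

- trial_days: part of the PRIMARY KEY, which implies NOT NULL → not nullable.
- usage: part of the PRIMARY KEY, which implies NOT NULL → not nullable.
- token: no NOT NULL constraint applies → nullable.
- currency: part of the PRIMARY KEY, which implies NOT NULL → not nullable.
- kind: a foreign key column may be NULL unless separately constrained → nullable.
- plan_id: CHECK does not forbid NULL (a CHECK constraint passes when its expression is NULL) → nullable.
- url: CHECK does not forbid NULL (a CHECK constraint passes when its expression is NULL) → nullable.
- status: CHECK does not forbid NULL (a CHECK constraint passes when its expression is NULL) → nullable.
- secret: DEFAULT only fills an omitted column; an explicit NULL is still allowed → nullable.
- ip: declared NOT NULL → not nullable.
- amount: no NOT NULL constraint applies → nullable.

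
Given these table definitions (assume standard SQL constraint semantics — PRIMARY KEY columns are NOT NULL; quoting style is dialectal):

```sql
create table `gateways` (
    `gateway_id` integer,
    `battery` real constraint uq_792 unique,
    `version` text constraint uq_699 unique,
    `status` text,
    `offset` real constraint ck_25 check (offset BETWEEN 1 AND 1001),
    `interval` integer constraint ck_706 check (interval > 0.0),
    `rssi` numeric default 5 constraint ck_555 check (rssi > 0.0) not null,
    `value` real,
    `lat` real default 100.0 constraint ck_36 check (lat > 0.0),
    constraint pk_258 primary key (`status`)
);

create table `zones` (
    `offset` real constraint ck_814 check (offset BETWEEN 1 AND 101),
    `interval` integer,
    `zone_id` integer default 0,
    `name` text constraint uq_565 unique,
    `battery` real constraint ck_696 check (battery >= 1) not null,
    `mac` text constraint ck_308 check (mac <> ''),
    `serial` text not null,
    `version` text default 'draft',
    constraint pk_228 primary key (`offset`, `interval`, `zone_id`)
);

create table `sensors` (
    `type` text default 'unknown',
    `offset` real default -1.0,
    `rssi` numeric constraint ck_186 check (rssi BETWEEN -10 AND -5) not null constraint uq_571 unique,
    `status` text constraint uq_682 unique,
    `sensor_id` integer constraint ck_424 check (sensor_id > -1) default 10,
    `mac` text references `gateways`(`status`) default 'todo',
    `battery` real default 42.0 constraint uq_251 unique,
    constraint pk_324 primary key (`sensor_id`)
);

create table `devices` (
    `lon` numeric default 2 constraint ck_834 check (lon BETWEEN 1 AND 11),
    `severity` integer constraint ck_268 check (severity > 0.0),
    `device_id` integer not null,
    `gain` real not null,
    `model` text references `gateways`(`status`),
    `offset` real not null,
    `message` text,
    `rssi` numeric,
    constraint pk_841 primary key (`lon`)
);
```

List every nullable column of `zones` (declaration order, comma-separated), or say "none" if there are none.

name, mac, version

- offset: part of the PRIMARY KEY, which implies NOT NULL → not nullable.
- interval: part of the PRIMARY KEY, which implies NOT NULL → not nullable.
- zone_id: part of the PRIMARY KEY, which implies NOT NULL → not nullable.
- name: UNIQUE does not imply NOT NULL → nullable.
- battery: declared NOT NULL → not nullable.
- mac: CHECK does not forbid NULL (a CHECK constraint passes when its expression is NULL) → nullable.
- serial: declared NOT NULL → not nullable.
- version: DEFAULT only fills an omitted column; an explicit NULL is still allowed → nullable.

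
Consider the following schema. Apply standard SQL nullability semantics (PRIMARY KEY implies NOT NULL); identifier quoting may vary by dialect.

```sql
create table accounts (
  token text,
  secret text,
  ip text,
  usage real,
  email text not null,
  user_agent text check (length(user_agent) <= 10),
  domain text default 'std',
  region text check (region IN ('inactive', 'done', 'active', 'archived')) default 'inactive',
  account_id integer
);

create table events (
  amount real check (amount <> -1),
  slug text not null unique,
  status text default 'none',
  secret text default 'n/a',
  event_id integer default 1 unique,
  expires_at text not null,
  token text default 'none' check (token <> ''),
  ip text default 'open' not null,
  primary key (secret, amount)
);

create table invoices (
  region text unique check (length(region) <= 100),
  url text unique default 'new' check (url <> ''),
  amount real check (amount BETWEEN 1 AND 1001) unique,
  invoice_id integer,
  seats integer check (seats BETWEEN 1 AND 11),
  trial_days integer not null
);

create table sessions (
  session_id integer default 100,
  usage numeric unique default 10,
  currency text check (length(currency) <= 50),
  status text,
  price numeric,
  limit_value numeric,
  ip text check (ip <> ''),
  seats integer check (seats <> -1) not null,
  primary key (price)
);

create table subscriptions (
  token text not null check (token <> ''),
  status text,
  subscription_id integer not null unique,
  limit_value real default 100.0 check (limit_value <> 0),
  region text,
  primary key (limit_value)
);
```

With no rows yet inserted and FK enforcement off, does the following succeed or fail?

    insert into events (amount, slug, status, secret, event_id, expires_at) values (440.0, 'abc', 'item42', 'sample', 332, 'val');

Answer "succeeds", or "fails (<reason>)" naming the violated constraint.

NOT NULL columns: amount is supplied; expires_at is supplied; ip defaults to 'open'; secret is supplied; slug is supplied.
CHECK constraints: 440.0 satisfies (amount <> -1).
No constraint is violated.

succeeds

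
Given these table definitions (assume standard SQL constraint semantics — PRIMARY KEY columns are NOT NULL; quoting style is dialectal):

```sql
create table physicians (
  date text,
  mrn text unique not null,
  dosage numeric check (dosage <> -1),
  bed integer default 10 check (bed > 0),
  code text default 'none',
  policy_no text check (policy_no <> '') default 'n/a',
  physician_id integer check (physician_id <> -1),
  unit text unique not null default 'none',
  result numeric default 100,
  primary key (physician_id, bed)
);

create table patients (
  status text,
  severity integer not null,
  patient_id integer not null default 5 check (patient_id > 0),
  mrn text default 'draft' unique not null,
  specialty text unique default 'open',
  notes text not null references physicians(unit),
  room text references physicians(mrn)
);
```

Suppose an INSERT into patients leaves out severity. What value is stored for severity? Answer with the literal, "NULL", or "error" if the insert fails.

severity has no DEFAULT clause.
Omitting it would insert NULL, but it is declared NOT NULL, so the INSERT fails.

error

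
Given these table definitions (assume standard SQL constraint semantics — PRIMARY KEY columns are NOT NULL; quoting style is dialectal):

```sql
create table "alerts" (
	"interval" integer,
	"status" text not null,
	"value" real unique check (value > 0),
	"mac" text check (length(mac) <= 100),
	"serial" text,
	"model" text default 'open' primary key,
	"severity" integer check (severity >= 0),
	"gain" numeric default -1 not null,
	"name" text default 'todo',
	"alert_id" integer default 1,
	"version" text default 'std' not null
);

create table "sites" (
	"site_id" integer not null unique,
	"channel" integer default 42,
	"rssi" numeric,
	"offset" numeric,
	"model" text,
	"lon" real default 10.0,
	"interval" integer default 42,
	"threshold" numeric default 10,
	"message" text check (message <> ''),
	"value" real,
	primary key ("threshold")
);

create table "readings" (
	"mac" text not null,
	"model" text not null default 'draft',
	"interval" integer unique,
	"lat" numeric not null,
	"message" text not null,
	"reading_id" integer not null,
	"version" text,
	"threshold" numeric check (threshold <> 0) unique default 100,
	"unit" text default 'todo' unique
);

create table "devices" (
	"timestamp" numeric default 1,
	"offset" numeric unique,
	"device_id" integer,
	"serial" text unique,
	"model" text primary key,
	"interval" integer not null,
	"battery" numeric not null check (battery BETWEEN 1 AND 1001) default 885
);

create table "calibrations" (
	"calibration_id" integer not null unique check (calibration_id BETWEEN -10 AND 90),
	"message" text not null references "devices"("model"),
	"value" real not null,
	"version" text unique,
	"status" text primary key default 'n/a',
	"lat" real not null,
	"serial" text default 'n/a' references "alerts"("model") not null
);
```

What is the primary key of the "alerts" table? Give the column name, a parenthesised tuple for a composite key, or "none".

model

model is declared PRIMARY KEY inline on the column.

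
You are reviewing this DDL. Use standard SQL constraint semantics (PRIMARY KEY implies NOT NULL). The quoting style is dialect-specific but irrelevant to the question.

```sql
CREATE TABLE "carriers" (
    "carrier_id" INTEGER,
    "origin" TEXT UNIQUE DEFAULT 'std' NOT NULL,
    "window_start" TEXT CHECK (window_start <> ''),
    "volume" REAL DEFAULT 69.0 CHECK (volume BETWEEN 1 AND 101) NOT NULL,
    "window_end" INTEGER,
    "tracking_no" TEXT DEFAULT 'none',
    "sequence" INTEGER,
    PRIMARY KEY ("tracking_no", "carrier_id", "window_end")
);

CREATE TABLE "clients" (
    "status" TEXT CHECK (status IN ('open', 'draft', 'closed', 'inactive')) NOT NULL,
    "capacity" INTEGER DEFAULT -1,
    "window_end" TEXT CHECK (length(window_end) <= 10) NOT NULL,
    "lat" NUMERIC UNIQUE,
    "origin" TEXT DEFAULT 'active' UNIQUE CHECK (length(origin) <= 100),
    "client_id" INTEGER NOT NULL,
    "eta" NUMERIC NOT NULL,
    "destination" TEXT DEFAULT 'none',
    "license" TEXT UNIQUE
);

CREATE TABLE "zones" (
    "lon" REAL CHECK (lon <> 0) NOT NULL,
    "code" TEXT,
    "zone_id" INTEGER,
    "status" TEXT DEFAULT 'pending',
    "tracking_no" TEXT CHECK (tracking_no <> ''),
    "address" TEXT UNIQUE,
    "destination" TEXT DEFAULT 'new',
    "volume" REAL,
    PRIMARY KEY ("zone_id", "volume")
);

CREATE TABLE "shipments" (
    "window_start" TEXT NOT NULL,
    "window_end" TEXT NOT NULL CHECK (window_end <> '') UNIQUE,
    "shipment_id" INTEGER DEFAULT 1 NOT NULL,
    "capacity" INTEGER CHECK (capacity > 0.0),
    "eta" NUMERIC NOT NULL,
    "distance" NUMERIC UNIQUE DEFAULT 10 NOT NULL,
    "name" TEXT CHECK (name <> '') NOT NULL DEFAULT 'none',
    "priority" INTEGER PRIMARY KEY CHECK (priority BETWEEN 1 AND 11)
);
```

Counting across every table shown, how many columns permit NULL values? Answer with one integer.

13

carriers: 2 nullable (window_start, sequence — PK (tracking_no, carrier_id, window_end) and explicit NOT NULL columns excluded).
clients: 5 nullable (capacity, lat, origin, destination, license — PK none and explicit NOT NULL columns excluded).
zones: 5 nullable (code, status, tracking_no, address, destination — PK (zone_id, volume) and explicit NOT NULL columns excluded).
shipments: 1 nullable (capacity — PK (priority) and explicit NOT NULL columns excluded).
Total: 2 + 5 + 5 + 1 = 13.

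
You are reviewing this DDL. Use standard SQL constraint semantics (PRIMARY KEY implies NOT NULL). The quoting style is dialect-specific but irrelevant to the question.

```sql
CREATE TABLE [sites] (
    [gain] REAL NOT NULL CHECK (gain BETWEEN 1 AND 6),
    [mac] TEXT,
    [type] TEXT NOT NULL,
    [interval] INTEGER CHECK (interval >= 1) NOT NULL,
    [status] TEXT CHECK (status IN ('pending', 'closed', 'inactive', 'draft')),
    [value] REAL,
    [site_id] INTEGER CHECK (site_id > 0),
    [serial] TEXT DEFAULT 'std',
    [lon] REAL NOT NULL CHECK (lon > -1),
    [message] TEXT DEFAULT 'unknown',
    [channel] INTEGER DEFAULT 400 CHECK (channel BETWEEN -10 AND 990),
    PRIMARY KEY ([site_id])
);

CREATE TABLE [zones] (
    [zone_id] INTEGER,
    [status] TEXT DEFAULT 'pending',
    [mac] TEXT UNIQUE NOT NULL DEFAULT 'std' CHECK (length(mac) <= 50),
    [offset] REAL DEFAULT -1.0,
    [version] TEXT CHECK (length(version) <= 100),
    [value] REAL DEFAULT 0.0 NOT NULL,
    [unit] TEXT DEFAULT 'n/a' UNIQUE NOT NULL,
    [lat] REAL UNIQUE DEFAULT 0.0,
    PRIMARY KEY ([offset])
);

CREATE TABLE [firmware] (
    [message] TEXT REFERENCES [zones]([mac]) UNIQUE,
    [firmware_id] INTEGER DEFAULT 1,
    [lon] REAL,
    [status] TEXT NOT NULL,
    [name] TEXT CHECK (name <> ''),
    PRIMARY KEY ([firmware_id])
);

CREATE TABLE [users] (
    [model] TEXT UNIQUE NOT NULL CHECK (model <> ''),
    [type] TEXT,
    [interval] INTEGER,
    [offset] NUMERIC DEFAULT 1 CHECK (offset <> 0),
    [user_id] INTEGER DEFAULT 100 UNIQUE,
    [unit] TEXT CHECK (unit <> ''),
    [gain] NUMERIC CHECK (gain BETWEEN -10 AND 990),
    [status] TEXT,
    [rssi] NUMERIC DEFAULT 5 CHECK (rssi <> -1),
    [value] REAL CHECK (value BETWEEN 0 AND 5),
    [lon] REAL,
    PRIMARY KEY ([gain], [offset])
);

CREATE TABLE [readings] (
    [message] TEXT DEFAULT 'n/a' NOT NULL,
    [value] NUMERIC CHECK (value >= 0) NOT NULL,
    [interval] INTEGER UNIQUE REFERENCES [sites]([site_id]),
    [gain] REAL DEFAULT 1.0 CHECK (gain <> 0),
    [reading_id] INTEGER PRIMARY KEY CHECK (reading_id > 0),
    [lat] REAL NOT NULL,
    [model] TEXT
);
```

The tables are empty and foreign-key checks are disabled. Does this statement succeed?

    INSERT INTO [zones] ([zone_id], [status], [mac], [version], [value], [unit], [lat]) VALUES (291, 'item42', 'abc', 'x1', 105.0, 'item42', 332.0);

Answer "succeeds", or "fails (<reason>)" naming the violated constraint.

succeeds

NOT NULL columns: mac is supplied; offset defaults to -1.0; unit is supplied; value is supplied.
CHECK constraints: 'abc' satisfies (length(mac) <= 50); 'x1' satisfies (length(version) <= 100).
No constraint is violated.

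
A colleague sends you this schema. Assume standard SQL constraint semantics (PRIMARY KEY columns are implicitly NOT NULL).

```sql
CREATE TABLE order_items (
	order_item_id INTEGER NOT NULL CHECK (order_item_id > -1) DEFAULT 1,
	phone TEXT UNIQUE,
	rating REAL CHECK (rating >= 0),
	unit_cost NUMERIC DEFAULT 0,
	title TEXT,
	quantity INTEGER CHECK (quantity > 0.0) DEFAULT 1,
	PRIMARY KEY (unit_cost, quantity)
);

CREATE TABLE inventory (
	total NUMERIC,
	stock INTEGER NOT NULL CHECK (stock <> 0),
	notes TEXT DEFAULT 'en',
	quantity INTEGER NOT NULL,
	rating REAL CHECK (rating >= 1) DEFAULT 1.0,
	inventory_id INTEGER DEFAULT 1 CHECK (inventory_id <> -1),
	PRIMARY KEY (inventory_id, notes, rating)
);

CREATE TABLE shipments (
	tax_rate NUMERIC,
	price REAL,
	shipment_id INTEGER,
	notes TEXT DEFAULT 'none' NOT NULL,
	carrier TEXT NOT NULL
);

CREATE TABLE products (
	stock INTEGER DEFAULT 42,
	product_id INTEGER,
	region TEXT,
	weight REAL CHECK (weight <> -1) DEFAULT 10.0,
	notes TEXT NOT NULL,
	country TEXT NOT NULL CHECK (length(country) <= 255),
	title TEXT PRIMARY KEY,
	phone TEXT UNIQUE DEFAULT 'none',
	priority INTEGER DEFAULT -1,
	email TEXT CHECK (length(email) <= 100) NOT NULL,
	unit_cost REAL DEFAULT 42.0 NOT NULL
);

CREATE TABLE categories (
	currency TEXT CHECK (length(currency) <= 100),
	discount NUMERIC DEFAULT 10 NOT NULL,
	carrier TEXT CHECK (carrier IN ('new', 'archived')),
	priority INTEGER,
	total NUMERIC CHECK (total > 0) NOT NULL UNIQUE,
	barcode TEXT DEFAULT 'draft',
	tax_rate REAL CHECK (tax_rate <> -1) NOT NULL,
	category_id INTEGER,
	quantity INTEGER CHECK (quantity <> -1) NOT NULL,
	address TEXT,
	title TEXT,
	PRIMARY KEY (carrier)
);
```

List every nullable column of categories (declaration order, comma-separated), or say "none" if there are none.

- currency: CHECK does not forbid NULL (a CHECK constraint passes when its expression is NULL) → nullable.
- discount: declared NOT NULL → not nullable.
- carrier: part of the PRIMARY KEY, which implies NOT NULL → not nullable.
- priority: no NOT NULL constraint applies → nullable.
- total: declared NOT NULL → not nullable.
- barcode: DEFAULT only fills an omitted column; an explicit NULL is still allowed → nullable.
- tax_rate: declared NOT NULL → not nullable.
- category_id: no NOT NULL constraint applies → nullable.
- quantity: declared NOT NULL → not nullable.
- address: no NOT NULL constraint applies → nullable.
- title: no NOT NULL constraint applies → nullable.

currency, priority, barcode, category_id, address, title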